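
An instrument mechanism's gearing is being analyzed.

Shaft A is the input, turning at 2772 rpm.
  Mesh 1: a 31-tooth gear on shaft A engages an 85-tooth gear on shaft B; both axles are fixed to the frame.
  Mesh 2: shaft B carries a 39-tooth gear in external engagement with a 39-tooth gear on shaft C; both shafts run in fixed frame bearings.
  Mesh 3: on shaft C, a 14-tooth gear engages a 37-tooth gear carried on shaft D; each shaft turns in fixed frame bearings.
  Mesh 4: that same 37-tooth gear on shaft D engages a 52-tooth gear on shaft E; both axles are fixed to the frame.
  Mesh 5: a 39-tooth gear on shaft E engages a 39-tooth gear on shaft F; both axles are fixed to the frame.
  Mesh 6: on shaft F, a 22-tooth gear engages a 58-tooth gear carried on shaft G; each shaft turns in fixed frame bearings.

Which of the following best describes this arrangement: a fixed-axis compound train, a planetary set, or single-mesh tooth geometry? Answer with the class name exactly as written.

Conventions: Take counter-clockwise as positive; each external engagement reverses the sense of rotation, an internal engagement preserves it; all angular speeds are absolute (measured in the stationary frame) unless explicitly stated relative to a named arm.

topology: fixed-axis compound train — 6 meshes, A→G
classification: fixed-axis compound train

fixed-axis compound train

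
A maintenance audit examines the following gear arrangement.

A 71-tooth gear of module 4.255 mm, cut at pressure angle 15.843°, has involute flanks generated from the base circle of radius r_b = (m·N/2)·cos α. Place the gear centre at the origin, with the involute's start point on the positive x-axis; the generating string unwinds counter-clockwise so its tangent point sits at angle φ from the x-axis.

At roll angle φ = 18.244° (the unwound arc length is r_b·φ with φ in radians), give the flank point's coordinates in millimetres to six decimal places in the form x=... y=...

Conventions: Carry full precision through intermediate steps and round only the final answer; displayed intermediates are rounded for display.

x=152.495563 y=1.547998

topology: single-mesh involute geometry — m = 4.255, N = 71
pitch radius r_p = m·N/2 = 4.255·71/2 = 151.052500
base radius r_b = r_p·cos α = 151.052500·cos 15.843° = 145.314526
roll angle φ = 18.244° = 0.31841787 rad
x = r_b·(cos φ + φ·sin φ) = 152.495563
y = r_b·(sin φ − φ·cos φ) = 1.547998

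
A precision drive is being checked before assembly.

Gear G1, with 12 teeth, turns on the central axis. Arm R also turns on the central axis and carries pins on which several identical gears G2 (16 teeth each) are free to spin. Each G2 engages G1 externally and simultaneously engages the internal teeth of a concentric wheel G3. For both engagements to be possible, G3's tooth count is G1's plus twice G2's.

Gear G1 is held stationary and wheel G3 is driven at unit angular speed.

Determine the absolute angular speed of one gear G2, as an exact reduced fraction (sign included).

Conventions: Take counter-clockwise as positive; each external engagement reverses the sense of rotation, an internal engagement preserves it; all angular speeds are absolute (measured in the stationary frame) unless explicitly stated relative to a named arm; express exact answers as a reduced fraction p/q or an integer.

11/8

topology: planetary set — G1 12T / G2 16T / G3 44T, arm = carrier (Willis)
ring teeth: 12 + 2·16 = 44
12(ω_sun−ω_arm) = −44(ω_ring−ω_arm),  ω_sun = 0, ω_ring = 1
12(0−ω_arm) = −44(1−ω_arm)  ⇒  56·ω_arm = 44  ⇒  ω_arm = 11/14
sun–planet mesh: 12·(0−11/14) = −16·(ω_p−ω_arm)  ⇒  ω_p−ω_arm = 33/56
ω_p = 11/14 + 33/56 = 11/8
exact speed ratio = 11/8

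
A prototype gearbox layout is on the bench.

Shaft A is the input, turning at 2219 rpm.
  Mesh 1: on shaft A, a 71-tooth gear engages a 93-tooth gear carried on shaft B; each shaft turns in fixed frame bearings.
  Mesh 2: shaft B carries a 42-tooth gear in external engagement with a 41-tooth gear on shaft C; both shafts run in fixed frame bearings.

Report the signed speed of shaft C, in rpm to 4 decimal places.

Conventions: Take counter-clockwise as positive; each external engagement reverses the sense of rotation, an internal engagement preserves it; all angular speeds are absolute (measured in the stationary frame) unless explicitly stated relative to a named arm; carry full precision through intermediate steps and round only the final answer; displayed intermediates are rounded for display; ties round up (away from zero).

+1735.3942 rpm

2-mesh fixed-axis compound train (all bearings frame-fixed)
mesh 1 [71T→93T]: ω = 2219.0000×71/93 = 1694.0753 rpm, sense flips to −
mesh 2 [42T→41T]: ω = 1694.0753×42/41 = 1735.3942 rpm, sense flips to +
signed output speed = +1735.3942 rpm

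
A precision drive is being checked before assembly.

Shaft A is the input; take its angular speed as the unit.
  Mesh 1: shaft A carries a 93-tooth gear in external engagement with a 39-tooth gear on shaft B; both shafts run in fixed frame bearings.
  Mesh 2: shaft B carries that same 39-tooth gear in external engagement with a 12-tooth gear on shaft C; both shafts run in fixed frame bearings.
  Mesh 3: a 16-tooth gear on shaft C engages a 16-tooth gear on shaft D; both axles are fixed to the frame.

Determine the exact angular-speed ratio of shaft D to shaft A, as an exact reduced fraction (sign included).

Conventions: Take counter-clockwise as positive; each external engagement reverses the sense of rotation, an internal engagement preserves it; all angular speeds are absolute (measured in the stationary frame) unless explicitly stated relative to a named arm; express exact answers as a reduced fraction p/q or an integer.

class = fixed-axis compound train [3 meshes; 3 ratios multiply, 3 sense flips]
mesh 1 [93T→39T]: running ratio 31/13, sense −
mesh 2 [39T→12T]: running ratio 31/4, sense +
mesh 3 [16T→16T]: running ratio 31/4, sense −
ω_out/ω_in = -31/4

-31/4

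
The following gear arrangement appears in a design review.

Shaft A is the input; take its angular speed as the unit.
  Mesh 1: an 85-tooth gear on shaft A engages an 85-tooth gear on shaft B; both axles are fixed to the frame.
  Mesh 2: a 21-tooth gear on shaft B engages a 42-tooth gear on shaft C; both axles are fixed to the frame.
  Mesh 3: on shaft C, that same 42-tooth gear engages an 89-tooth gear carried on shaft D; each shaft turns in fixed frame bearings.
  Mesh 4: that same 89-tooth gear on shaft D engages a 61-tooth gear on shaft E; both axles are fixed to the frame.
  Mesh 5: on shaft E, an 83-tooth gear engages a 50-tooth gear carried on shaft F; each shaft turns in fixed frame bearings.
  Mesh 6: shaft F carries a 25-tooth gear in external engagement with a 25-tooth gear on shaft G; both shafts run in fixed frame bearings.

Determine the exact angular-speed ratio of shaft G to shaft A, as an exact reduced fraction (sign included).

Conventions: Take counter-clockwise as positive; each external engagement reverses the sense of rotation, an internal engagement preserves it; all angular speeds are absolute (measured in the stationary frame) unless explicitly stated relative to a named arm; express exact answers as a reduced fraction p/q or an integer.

1743/3050

class = fixed-axis compound train [6 meshes; 6 ratios multiply, 6 sense flips]
mesh 1 [85T→85T]: running ratio 1, sense −
mesh 2 [21T→42T]: running ratio 1/2, sense +
mesh 3 [42T→89T]: running ratio 21/89, sense −
mesh 4 [89T→61T]: running ratio 21/61, sense +
mesh 5 [83T→50T]: running ratio 1743/3050, sense −
mesh 6 [25T→25T]: running ratio 1743/3050, sense +
ω_out/ω_in = 1743/3050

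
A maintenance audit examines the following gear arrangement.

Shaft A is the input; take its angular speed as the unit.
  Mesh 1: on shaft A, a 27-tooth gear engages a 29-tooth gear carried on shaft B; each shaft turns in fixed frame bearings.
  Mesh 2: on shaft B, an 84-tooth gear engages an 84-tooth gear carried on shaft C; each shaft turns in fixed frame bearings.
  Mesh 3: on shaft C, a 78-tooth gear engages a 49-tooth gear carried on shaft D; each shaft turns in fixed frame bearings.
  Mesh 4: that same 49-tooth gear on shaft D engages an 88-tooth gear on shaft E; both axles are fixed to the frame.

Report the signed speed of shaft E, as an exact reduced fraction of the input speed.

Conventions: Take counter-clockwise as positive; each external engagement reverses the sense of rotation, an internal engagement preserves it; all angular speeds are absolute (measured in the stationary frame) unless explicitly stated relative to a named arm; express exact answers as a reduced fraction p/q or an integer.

1053/1276

4-mesh fixed-axis compound train (all bearings frame-fixed)
mesh 1 [27T→29T]: |ω|/ω_in = 1×27/29 = 27/29, sense flips to −
mesh 2 [84T→84T]: |ω|/ω_in = (27/29)×84/84 = 27/29, sense flips to +
mesh 3 [78T→49T]: |ω|/ω_in = (27/29)×78/49 = 2106/1421, sense flips to −
mesh 4 [49T→88T]: |ω|/ω_in = (2106/1421)×49/88 = 1053/1276, sense flips to +
signed output speed (× input speed) = 1053/1276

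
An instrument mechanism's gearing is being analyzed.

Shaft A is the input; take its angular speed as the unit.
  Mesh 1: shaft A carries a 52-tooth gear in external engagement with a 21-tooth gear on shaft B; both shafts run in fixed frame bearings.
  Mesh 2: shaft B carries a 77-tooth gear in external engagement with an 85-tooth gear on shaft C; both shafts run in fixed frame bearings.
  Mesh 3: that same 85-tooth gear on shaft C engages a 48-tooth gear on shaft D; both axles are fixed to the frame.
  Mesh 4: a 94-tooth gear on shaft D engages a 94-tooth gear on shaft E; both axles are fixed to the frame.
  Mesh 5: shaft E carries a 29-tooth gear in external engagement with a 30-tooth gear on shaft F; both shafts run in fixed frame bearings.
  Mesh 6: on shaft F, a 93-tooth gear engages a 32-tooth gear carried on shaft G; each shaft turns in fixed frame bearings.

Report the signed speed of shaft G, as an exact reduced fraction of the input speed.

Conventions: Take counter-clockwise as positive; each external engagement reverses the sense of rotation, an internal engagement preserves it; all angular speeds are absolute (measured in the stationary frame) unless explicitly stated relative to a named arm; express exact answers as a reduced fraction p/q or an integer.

6-mesh fixed-axis compound train (all bearings frame-fixed)
mesh 1 [52T→21T]: |ω|/ω_in = 1×52/21 = 52/21, sense flips to −
mesh 2 [77T→85T]: |ω|/ω_in = (52/21)×77/85 = 572/255, sense flips to +
mesh 3 [85T→48T]: |ω|/ω_in = (572/255)×85/48 = 143/36, sense flips to −
mesh 4 [94T→94T]: |ω|/ω_in = (143/36)×94/94 = 143/36, sense flips to +
mesh 5 [29T→30T]: |ω|/ω_in = (143/36)×29/30 = 4147/1080, sense flips to −
mesh 6 [93T→32T]: |ω|/ω_in = (4147/1080)×93/32 = 128557/11520, sense flips to +
signed output speed (× input speed) = 128557/11520

128557/11520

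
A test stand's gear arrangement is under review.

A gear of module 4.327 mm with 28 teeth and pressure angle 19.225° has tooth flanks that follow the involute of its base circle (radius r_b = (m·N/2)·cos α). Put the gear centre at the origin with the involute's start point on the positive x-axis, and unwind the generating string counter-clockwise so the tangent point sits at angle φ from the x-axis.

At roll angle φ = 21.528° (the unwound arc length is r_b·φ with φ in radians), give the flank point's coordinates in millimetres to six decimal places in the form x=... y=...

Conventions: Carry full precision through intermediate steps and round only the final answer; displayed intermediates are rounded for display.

class = single-mesh tooth geometry [base-circle involute, m = 4.327, 28T]
pitch radius r_p = m·N/2 = 4.327·28/2 = 60.578000
base radius r_b = r_p·cos α = 60.578000·cos 19.225° = 57.199734
roll angle φ = 21.528° = 0.37573448 rad
x = r_b·(cos φ + φ·sin φ) = 61.095969
y = r_b·(sin φ − φ·cos φ) = 0.997177

x=61.095969 y=0.997177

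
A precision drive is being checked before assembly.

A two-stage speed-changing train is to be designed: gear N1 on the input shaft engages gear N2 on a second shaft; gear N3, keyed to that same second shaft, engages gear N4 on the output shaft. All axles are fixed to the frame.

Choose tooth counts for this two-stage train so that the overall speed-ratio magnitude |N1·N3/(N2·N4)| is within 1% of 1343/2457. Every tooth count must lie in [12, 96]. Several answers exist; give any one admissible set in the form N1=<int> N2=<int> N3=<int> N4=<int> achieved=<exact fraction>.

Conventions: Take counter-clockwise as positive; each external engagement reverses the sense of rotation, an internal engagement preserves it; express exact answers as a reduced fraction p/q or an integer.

topology: fixed-axis compound train — 2 stages, target 1343/2457
target = 1343/2457 in lowest terms: an exact hit needs N1·N3 = k·1343 and N2·N4 = k·2457 for one integer k, every count in [12, 96]; additionally prefer no 1:1 stage (N1 ≠ N2, N3 ≠ N4)
k = 1: N1·N3 = 1343 = 17·79, N2·N4 = 2457 = 27·91
achieved = 17·79/(27·91) = 1343/2457; |achieved − target| = 0 ≤ 1343/245700 ✓

N1=17 N2=27 N3=79 N4=91 achieved=1343/2457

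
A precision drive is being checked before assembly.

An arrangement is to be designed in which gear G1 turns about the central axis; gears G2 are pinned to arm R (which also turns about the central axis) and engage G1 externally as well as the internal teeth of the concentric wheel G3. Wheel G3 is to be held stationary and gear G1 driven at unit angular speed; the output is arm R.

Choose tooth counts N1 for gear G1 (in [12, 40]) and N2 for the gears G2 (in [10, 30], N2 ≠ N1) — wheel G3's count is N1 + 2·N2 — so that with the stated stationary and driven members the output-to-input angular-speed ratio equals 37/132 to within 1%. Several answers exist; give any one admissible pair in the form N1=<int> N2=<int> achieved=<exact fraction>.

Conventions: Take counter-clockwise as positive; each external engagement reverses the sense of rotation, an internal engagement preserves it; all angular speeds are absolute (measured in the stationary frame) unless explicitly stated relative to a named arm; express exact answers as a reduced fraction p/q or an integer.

N1=37 N2=29 achieved=37/132

design class (target 37/132): planetary set
Willis with ω_ring = 0: ω_arm/ω_sun = N1/(N1+N3); set equal to 37/132  ⇒  N3/N1 = 1/(37/132) − 1 = 95/37
N3 = N1 + 2·N2  ⇒  N2/N1 = (N3/N1 − 1)/2 = (95/37 − 1)/2 = 29/37
smallest multiple with N1 ≥ 12 and N2 ≥ 10: k = 1  ⇒  N1 = 1·37 = 37, N2 = 1·29 = 29 (N1 ≤ 40, N2 ≤ 30, N2 ≠ N1 ✓), N3 = 37 + 2·29 = 95
check: N1/(N1+N3) with N1 = 37, N3 = 95 gives 37/132; |achieved − target| = 0 ≤ 37/13200 ✓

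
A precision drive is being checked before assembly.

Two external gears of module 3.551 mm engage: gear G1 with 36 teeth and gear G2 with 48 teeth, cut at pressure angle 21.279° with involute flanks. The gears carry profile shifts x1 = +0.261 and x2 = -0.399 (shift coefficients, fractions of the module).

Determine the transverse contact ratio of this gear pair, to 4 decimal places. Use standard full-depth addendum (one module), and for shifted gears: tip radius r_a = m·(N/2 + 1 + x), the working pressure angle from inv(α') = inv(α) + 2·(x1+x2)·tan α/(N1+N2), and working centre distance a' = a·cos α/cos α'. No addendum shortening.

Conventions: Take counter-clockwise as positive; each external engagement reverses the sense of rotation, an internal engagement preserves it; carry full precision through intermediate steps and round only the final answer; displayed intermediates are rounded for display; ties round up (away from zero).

single-mesh involute tooth geometry (36T engaging 48T at module 3.551)
base radii: r_b1 = 59.560346, r_b2 = 79.413794
tip radii: r_a1 = 68.395811, r_a2 = 87.358151
inv(α') = inv(21.279°) + 2·(+0.261-0.399)·tan α/(36+48) = 0.01679326  ⇒  α' = 20.78306°
a' = a·cos α / cos α' = 149.1420·cos 21.279°/cos 20.78306° = 148.646476
action lengths: √(r_a1²−r_b1²) = 33.623685, √(r_a2²−r_b2²) = 36.399118
base pitch p_b = π·m·cos α = 10.395241
CR = (33.623685 + 36.399118 − 148.646476·sin 20.78306°)/10.395241 = 1.662153
contact ratio ≈ 1.6622

1.6622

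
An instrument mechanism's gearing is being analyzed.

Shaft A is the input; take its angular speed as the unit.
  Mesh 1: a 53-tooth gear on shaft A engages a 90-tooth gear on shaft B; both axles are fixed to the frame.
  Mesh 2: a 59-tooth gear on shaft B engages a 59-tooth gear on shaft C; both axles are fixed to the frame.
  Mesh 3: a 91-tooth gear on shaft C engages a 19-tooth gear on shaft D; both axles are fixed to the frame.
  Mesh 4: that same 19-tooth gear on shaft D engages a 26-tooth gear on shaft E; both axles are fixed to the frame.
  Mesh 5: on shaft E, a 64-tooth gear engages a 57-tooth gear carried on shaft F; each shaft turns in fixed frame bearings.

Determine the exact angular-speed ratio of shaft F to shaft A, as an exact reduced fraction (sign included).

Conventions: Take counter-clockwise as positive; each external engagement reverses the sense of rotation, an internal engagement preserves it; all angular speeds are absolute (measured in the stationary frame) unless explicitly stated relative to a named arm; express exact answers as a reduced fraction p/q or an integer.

-5936/2565

class = fixed-axis compound train [5 meshes; 5 ratios multiply, 5 sense flips]
mesh 1 [53T→90T]: running ratio 53/90, sense −
mesh 2 [59T→59T]: running ratio 53/90, sense +
mesh 3 [91T→19T]: running ratio 4823/1710, sense −
mesh 4 [19T→26T]: running ratio 371/180, sense +
mesh 5 [64T→57T]: running ratio 5936/2565, sense −
ω_out/ω_in = -5936/2565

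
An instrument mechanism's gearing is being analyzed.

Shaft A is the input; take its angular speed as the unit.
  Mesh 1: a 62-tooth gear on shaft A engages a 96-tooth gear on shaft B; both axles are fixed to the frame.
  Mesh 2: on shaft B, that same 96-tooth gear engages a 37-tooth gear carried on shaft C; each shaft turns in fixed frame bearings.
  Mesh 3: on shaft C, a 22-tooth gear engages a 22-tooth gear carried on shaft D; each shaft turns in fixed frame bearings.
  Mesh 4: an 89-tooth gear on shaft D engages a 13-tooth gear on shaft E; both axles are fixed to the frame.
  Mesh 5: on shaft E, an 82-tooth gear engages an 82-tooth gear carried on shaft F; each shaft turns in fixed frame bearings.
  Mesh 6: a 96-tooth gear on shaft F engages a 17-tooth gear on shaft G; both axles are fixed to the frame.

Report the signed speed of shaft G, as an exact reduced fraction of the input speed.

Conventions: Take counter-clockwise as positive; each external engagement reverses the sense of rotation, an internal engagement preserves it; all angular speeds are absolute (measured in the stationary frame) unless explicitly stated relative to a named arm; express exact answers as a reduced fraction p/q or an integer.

529728/8177

6-mesh fixed-axis compound train (all bearings frame-fixed)
mesh 1 [62T→96T]: |ω|/ω_in = 1×62/96 = 31/48, sense flips to −
mesh 2 [96T→37T]: |ω|/ω_in = (31/48)×96/37 = 62/37, sense flips to +
mesh 3 [22T→22T]: |ω|/ω_in = (62/37)×22/22 = 62/37, sense flips to −
mesh 4 [89T→13T]: |ω|/ω_in = (62/37)×89/13 = 5518/481, sense flips to +
mesh 5 [82T→82T]: |ω|/ω_in = (5518/481)×82/82 = 5518/481, sense flips to −
mesh 6 [96T→17T]: |ω|/ω_in = (5518/481)×96/17 = 529728/8177, sense flips to +
signed output speed (× input speed) = 529728/8177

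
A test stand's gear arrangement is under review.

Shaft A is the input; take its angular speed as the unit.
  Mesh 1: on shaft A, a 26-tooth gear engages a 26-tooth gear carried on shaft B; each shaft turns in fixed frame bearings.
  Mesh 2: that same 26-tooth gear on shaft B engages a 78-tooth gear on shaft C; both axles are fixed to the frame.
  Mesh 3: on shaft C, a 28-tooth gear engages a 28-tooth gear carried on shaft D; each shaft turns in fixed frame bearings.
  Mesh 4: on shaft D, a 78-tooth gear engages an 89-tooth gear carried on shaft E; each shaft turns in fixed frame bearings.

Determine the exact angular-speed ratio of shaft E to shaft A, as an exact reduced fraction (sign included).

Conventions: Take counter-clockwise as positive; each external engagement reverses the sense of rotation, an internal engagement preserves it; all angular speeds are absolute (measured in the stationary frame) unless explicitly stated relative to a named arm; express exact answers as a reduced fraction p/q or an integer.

class = fixed-axis compound train [4 meshes; 4 ratios multiply, 4 sense flips]
mesh 1 [26T→26T]: running ratio 1, sense −
mesh 2 [26T→78T]: running ratio 1/3, sense +
mesh 3 [28T→28T]: running ratio 1/3, sense −
mesh 4 [78T→89T]: running ratio 26/89, sense +
ω_out/ω_in = 26/89

26/89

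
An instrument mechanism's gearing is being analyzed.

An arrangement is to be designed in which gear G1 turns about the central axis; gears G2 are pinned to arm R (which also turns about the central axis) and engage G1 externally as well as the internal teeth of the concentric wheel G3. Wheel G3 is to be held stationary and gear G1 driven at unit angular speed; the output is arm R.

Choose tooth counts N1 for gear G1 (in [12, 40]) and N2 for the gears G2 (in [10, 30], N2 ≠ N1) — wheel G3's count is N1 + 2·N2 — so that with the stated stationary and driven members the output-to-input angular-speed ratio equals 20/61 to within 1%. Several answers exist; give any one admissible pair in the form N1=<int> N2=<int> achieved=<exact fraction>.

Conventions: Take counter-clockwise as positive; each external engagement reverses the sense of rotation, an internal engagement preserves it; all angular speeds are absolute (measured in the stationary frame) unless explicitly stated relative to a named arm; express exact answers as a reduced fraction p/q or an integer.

design class (target 20/61): planetary set
Willis with ω_ring = 0: ω_arm/ω_sun = N1/(N1+N3); set equal to 20/61  ⇒  N3/N1 = 1/(20/61) − 1 = 41/20
N3 = N1 + 2·N2  ⇒  N2/N1 = (N3/N1 − 1)/2 = (41/20 − 1)/2 = 21/40
smallest multiple with N1 ≥ 12 and N2 ≥ 10: k = 1  ⇒  N1 = 1·40 = 40, N2 = 1·21 = 21 (N1 ≤ 40, N2 ≤ 30, N2 ≠ N1 ✓), N3 = 40 + 2·21 = 82
check: N1/(N1+N3) with N1 = 40, N3 = 82 gives 20/61; |achieved − target| = 0 ≤ 1/305 ✓

N1=40 N2=21 achieved=20/61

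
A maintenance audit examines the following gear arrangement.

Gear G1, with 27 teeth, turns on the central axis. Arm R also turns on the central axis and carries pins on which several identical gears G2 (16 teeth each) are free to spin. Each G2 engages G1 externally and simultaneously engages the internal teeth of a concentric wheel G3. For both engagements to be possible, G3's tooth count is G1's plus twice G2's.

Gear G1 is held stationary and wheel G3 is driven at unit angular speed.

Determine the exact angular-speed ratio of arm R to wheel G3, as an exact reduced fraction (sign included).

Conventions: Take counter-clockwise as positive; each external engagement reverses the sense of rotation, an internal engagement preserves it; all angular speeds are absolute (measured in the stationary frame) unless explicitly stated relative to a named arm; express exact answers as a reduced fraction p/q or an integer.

topology: planetary set — G1 27T / G2 16T / G3 59T, arm = carrier (Willis)
ring teeth: 27 + 2·16 = 59
27(ω_sun−ω_arm) = −59(ω_ring−ω_arm),  ω_sun = 0, ω_ring = 1
27(0−ω_arm) = −59(1−ω_arm)  ⇒  86·ω_arm = 59  ⇒  ω_arm = 59/86
ω_out/ω_in = 59/86

59/86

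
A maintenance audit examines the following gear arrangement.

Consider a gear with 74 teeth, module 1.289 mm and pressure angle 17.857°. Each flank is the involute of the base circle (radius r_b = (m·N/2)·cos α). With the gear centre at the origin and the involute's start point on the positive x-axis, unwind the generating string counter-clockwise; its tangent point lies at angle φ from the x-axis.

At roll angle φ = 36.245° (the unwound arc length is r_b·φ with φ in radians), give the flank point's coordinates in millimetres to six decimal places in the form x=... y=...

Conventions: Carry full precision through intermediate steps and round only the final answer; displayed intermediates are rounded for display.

x=53.589744 y=3.679483

topology: single-mesh involute geometry — m = 1.289, N = 74
pitch radius r_p = m·N/2 = 1.289·74/2 = 47.693000
base radius r_b = r_p·cos α = 47.693000·cos 17.857° = 45.395380
roll angle φ = 36.245° = 0.63259459 rad
x = r_b·(cos φ + φ·sin φ) = 53.589744
y = r_b·(sin φ − φ·cos φ) = 3.679483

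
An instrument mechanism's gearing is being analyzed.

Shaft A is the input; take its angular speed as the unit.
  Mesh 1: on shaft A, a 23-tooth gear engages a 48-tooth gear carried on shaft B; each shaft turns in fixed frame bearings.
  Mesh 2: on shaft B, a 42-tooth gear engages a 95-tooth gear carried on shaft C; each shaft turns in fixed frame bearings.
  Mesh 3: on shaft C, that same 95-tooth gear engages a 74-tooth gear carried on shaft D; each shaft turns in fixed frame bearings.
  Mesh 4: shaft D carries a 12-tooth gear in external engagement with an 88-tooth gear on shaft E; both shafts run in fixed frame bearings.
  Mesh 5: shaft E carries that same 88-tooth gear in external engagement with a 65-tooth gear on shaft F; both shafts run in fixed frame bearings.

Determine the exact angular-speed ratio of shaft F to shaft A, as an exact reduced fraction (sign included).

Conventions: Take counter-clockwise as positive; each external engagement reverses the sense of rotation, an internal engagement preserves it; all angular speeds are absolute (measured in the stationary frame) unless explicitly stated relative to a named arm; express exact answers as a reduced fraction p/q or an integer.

-483/9620

class = fixed-axis compound train [5 meshes; 5 ratios multiply, 5 sense flips]
mesh 1 [23T→48T]: running ratio 23/48, sense −
mesh 2 [42T→95T]: running ratio 161/760, sense +
mesh 3 [95T→74T]: running ratio 161/592, sense −
mesh 4 [12T→88T]: running ratio 483/13024, sense +
mesh 5 [88T→65T]: running ratio 483/9620, sense −
ω_out/ω_in = -483/9620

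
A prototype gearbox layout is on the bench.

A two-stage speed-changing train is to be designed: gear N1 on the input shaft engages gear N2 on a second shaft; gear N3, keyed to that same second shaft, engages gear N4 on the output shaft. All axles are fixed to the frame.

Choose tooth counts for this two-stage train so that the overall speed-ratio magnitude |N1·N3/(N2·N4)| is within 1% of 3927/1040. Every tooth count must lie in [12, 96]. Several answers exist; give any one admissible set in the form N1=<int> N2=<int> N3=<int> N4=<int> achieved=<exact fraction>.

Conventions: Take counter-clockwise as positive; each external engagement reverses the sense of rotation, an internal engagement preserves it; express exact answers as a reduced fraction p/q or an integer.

topology: fixed-axis compound train — 2 stages, target 3927/1040
target = 3927/1040 in lowest terms: an exact hit needs N1·N3 = k·3927 and N2·N4 = k·1040 for one integer k, every count in [12, 96]; additionally prefer no 1:1 stage (N1 ≠ N2, N3 ≠ N4)
k = 1: N1·N3 = 3927 = 51·77, N2·N4 = 1040 = 13·80
achieved = 51·77/(13·80) = 3927/1040; |achieved − target| = 0 ≤ 3927/104000 ✓

N1=51 N2=13 N3=77 N4=80 achieved=3927/1040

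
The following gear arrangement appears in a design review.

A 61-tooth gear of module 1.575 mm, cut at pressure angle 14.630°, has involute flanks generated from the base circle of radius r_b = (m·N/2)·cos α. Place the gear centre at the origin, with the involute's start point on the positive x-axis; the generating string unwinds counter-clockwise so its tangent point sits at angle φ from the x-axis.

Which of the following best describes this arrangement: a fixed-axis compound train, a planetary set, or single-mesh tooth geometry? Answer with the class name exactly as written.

class = single-mesh tooth geometry [base-circle involute, m = 1.575, 61T]
classification: single-mesh tooth geometry

single-mesh tooth geometry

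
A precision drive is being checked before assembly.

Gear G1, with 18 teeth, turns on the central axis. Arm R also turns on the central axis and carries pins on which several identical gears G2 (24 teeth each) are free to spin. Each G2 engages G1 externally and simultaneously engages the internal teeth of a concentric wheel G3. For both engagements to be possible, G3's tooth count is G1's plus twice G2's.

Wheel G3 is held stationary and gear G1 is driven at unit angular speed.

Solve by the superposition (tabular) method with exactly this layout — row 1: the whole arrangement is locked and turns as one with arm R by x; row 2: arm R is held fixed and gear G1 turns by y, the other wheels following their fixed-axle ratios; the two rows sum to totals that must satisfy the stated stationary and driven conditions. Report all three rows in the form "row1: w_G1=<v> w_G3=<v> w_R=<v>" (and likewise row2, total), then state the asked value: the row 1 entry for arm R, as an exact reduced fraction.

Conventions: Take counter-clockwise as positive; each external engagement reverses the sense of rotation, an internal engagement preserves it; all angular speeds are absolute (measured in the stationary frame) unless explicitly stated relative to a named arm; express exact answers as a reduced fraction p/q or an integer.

row1: w_G1=3/14 w_G3=3/14 w_R=3/14
row2: w_G1=11/14 w_G3=-3/14 w_R=0
total: w_G1=1 w_G3=0 w_R=3/14
asked value: 3/14

topology: planetary set — G1 18T / G2 24T / G3 66T, arm = carrier (Willis)
row 1 (train locked, turned with arm): all members turn x
superposition row 2 [arm held]: sun y, ring −(18/66)·y, arm 0
boundary: total ω_ring = x − (18/66)·y = 0 and total ω_sun = x + y = 1  ⇒  y = 11/14, x = 3/14
row 2 ring = −(18/66)·11/14 = -3/14
totals (row 1 + row 2): sun 3/14 + 11/14 = 1, ring 3/14 + (-3/14) = 0, arm 3/14 + 0 = 3/14
asked cell (row1, arm) = 3/14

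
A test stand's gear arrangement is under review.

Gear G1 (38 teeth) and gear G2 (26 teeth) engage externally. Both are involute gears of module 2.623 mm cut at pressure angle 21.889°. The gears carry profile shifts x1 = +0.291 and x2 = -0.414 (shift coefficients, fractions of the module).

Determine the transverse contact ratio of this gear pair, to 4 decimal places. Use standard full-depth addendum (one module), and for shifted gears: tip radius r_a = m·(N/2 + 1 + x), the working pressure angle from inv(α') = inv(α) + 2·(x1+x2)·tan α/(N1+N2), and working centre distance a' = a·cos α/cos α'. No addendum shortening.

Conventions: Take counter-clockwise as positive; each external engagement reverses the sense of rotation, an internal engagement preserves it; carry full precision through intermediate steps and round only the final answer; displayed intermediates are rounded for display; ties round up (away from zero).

1.6135

recognized (one external pair, fixed centres): single-mesh tooth geometry, m = 2.623, N1 = 38, N2 = 26
base radii: r_b1 = 46.244143, r_b2 = 31.640730
tip radii: r_a1 = 53.223293, r_a2 = 35.636078
inv(α') = inv(21.889°) + 2·(+0.291-0.414)·tan α/(38+26) = 0.01819499  ⇒  α' = 21.32500°
a' = a·cos α / cos α' = 83.9360·cos 21.889°/cos 21.32500° = 83.609386
action lengths: √(r_a1²−r_b1²) = 26.347640, √(r_a2²−r_b2²) = 16.394947
base pitch p_b = π·m·cos α = 7.646330
CR = (26.347640 + 16.394947 − 83.609386·sin 21.32500°)/7.646330 = 1.613505
contact ratio ≈ 1.6135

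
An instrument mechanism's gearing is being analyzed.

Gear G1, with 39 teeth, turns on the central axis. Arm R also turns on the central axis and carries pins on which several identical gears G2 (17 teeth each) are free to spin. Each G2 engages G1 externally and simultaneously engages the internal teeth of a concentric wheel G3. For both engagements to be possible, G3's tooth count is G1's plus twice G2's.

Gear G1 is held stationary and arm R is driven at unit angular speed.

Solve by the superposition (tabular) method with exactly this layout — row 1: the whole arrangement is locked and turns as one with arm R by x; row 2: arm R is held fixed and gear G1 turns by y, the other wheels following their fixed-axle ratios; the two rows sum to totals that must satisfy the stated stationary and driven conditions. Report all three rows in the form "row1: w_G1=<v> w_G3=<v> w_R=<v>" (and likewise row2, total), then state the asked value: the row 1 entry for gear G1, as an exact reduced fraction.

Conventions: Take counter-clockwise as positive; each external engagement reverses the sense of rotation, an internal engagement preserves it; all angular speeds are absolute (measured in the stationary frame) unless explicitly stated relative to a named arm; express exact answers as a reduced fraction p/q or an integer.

row1: w_G1=1 w_G3=1 w_R=1
row2: w_G1=-1 w_G3=39/73 w_R=0
total: w_G1=0 w_G3=112/73 w_R=1
asked value: 1

recognized (axles ride arm R): planetary set, 39/17/73 teeth
row 1 (train locked, turned with arm): all members turn x
superposition row 2 [arm held]: sun y, ring −(39/73)·y, arm 0
boundary: total ω_sun = x + y = 0 and total ω_arm = x = 1  ⇒  y = -1, x = 1
row 2 ring = −(39/73)·(-1) = 39/73
totals (row 1 + row 2): sun 1 + (-1) = 0, ring 1 + 39/73 = 112/73, arm 1 + 0 = 1
asked cell (row1, sun) = 1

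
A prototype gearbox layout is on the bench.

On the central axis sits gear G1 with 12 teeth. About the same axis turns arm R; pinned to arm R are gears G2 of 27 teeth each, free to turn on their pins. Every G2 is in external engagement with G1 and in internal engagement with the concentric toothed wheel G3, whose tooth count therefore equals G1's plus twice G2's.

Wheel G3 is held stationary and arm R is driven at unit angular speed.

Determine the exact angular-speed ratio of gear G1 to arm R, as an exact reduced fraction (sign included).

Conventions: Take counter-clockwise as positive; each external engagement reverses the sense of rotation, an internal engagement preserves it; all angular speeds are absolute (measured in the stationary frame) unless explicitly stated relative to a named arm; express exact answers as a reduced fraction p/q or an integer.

class = planetary set [G3 = 12+2·27 = 66; Willis about the carrier]
ring teeth: 12 + 2·27 = 66
12(ω_sun−ω_arm) = −66(ω_ring−ω_arm),  ω_ring = 0, ω_arm = 1
ω_sun = 1 − (66/12)(0−1) = 13/2
ω_out/ω_in = 13/2

13/2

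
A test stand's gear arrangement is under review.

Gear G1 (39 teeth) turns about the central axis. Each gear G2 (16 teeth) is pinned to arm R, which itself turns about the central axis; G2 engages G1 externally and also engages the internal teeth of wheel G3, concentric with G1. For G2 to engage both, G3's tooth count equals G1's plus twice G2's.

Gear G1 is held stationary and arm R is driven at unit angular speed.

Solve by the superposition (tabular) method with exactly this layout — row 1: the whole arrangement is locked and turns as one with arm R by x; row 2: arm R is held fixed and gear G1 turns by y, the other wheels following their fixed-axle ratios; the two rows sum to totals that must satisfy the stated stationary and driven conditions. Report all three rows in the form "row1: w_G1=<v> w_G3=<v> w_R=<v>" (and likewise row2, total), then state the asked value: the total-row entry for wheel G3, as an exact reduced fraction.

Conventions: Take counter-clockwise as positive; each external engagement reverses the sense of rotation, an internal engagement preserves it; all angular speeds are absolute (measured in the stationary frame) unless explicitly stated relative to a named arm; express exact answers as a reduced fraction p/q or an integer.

topology: planetary set — G1 39T / G2 16T / G3 71T, arm = carrier (Willis)
row 1: whole set turns with the arm by x
row 2: sun turns y, ring = −(39/71)·y, arm 0
boundary: total ω_sun = x + y = 0 and total ω_arm = x = 1  ⇒  y = -1, x = 1
row 2 ring = −(39/71)·(-1) = 39/71
totals (row 1 + row 2): sun 1 + (-1) = 0, ring 1 + 39/71 = 110/71, arm 1 + 0 = 1
asked cell (total, ring) = 110/71

row1: w_G1=1 w_G3=1 w_R=1
row2: w_G1=-1 w_G3=39/71 w_R=0
total: w_G1=0 w_G3=110/71 w_R=1
asked value: 110/71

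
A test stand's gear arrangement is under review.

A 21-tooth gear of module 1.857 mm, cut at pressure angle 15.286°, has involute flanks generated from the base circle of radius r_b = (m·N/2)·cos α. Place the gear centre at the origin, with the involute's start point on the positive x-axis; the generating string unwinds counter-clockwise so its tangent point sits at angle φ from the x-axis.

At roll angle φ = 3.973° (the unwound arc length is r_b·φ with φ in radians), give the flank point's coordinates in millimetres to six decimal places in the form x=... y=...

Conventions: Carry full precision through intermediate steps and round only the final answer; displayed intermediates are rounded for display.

x=18.853844 y=0.002089

recognized (one wheel, involute flank): single-mesh tooth geometry, m = 1.857, N = 21
pitch radius r_p = m·N/2 = 1.857·21/2 = 19.498500
base radius r_b = r_p·cos α = 19.498500·cos 15.286° = 18.808679
roll angle φ = 3.973° = 0.06934193 rad
x = r_b·(cos φ + φ·sin φ) = 18.853844
y = r_b·(sin φ − φ·cos φ) = 0.002089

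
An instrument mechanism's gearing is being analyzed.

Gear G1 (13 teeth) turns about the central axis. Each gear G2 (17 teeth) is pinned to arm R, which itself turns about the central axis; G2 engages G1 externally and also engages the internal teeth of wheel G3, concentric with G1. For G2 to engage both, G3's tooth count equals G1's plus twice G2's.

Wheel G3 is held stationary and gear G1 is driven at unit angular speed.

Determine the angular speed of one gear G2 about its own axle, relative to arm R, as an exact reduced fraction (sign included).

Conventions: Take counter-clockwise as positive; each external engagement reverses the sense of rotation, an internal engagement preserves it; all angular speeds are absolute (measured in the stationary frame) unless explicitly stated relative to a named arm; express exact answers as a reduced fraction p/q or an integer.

planetary set (13T centre, 17T on arm, 47T internal) — Willis relation
ring teeth: 13 + 2·17 = 47
13(ω_sun−ω_arm) = −47(ω_ring−ω_arm),  ω_ring = 0, ω_sun = 1
13(1−ω_arm) = −47(0−ω_arm)  ⇒  60·ω_arm = 13  ⇒  ω_arm = 13/60
sun–planet mesh: 13·(1−13/60) = −17·(ω_p−ω_arm)  ⇒  ω_p−ω_arm = -611/1020
exact speed ratio = -611/1020

-611/1020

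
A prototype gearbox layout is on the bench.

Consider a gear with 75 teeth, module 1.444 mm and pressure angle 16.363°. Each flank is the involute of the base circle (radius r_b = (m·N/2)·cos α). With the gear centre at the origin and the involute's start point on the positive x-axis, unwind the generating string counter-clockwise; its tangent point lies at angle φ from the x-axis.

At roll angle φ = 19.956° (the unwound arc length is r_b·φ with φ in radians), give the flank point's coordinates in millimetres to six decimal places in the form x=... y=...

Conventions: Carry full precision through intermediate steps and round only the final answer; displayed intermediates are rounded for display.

class = single-mesh tooth geometry [base-circle involute, m = 1.444, 75T]
pitch radius r_p = m·N/2 = 1.444·75/2 = 54.150000
base radius r_b = r_p·cos α = 54.150000·cos 16.363° = 51.956714
roll angle φ = 19.956° = 0.34829791 rad
x = r_b·(cos φ + φ·sin φ) = 55.013250
y = r_b·(sin φ − φ·cos φ) = 0.722929

x=55.013250 y=0.722929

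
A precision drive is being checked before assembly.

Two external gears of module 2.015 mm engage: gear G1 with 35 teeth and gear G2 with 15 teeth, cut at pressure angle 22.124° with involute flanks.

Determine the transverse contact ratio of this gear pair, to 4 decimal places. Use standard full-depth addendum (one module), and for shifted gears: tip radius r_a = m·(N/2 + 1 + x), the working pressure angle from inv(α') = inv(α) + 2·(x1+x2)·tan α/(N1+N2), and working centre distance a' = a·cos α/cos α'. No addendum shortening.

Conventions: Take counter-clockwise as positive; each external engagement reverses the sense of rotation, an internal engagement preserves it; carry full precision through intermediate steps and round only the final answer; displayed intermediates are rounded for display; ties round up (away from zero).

1.5099

recognized (one external pair, fixed centres): single-mesh tooth geometry, m = 2.015, N1 = 35, N2 = 15
base radii: r_b1 = 32.666156, r_b2 = 13.999781
tip radii: r_a1 = 37.277500, r_a2 = 17.127500
no profile shift: α' = α, a' = a
action lengths: √(r_a1²−r_b1²) = 17.959239, √(r_a2²−r_b2²) = 9.866985
base pitch p_b = π·m·cos α = 5.864215
CR = (17.959239 + 9.866985 − 50.375000·sin 22.12400°)/5.864215 = 1.509900
contact ratio ≈ 1.5099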